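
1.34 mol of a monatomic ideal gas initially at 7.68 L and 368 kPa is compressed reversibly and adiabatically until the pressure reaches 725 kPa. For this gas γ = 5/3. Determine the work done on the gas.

T₁ = P₁V₁/(nR) = 368×7.68/(1.34×8.314) = 254 K.
Adiabatic: T₂/T₁ = (P₂/P₁)^((γ−1)/γ) ⇒ T₂ = 254×(1.97)^0.400 = 333 K; V₂ = 5.11 L.
ΔU = nCvΔT = 1.34×12.5×(333−254) = 1320 J.
Q = 0 for an adiabatic process, so W = −ΔU = -1320 J.
Work done on the gas = −W_by = 1320 J.

1320 J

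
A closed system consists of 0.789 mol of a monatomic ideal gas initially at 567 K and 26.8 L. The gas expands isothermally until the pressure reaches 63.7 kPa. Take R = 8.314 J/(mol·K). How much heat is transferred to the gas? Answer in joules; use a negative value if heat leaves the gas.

2900 J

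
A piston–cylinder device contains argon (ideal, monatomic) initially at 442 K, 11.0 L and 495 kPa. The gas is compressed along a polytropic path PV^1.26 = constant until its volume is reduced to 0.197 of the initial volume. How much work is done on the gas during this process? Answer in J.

11000 J

n = P₁V₁/(RT₁) = 495×11.0/(8.314×442) = 1.48 mol.
Polytropic n=1.26: T₂ = T₁(V₁/V₂)^(n−1) = 442×(5.08)^0.26 = 674 K; P₂ = P₁(V₁/V₂)^n = 3830 kPa.
W = (P₁V₁−P₂V₂)/(n−1) = (495×11.0−3830×2.17)/0.26 = -11000 J.
Work done on the gas = −W_by = 11000 J.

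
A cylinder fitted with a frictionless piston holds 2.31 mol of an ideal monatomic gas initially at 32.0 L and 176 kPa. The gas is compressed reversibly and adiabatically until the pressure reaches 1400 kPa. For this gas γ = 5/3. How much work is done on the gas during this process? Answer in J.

T₁ = P₁V₁/(nR) = 176×32.0/(2.31×8.314) = 293 K.
Adiabatic: T₂/T₁ = (P₂/P₁)^((γ−1)/γ) ⇒ T₂ = 293×(7.95)^0.400 = 672 K; V₂ = 9.22 L.
ΔU = nCvΔT = 2.31×12.5×(672−293) = 10900 J.
Q = 0 for an adiabatic process, so W = −ΔU = -10900 J.
Work done on the gas = −W_by = 10900 J.

10900 J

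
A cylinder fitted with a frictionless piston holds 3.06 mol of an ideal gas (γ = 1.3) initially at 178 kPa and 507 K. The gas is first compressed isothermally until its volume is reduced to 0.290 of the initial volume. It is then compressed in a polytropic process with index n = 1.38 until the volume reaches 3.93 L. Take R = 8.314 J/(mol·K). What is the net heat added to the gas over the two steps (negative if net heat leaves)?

-7900 J

V₁ = nRT₁/P₁ = 3.06×8.314×507/178 = 72.5 L.
Step 1 — Isothermal: T stays 507 K; PV = const ⇒ V₂ = 21.0 L, P₂ = 614 kPa.
ΔU = 0 (ideal gas, T constant).
W = nRT ln(V₂/V₁) = 3.06×8.314×507×ln(0.290) = -16000 J.
Q = ΔU + W = -16000 J.
State after step 1: P = 614 kPa, V = 21.0 L, T = 507 K.
Step 2 — Polytropic n=1.38: T₂ = T₁(V₁/V₂)^(n−1) = 507×(5.35)^0.38 = 959 K; P₂ = P₁(V₁/V₂)^n = 6210 kPa.
W = (P₁V₁−P₂V₂)/(n−1) = (614×21.0−6210×3.93)/0.38 = -30200 J.
ΔU = nCvΔT = 3.06×27.7×(959−507) = 38300 J.
Q = ΔU + W = 8060 J.
Net over both steps: W = -46200 J, Q = -7900 J, ΔU = 38300 J.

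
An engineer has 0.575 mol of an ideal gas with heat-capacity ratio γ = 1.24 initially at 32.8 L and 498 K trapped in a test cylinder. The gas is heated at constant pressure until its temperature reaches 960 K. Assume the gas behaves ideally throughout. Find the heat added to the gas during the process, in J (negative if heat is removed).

P₁ = nRT₁/V₁ = 0.575×8.314×498/32.8 = 72.6 kPa.
Isobaric: P stays 72.6 kPa; V/T = const ⇒ T₂ = 960 K, V₂ = 63.2 L.
W = PΔV = 72.6×(63.2−32.8) kPa·L = 2210 J.
ΔU = nCvΔT = 0.575×34.6×(960−498) = 9200 J.
Q = ΔU + W = nCpΔT = 11400 J.

11400 J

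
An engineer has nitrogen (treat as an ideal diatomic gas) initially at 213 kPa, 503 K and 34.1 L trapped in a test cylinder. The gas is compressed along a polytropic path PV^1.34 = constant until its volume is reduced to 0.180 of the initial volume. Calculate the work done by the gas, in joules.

-16900 J

n = P₁V₁/(RT₁) = 213×34.1/(8.314×503) = 1.74 mol.
Polytropic n=1.34: T₂ = T₁(V₁/V₂)^(n−1) = 503×(5.56)^0.34 = 901 K; P₂ = P₁(V₁/V₂)^n = 2120 kPa.
W = (P₁V₁−P₂V₂)/(n−1) = (213×34.1−2120×6.14)/0.34 = -16900 J.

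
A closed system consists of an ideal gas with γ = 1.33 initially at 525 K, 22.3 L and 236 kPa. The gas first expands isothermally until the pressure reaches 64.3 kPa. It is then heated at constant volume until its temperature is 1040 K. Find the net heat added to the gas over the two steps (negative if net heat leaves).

22500 J

n = P₁V₁/(RT₁) = 236×22.3/(8.314×525) = 1.21 mol.
Step 1 — Isothermal: T stays 525 K; PV = const ⇒ V₂ = 81.8 L, P₂ = 64.3 kPa.
ΔU = 0 (ideal gas, T constant).
W = nRT ln(V₂/V₁) = 1.21×8.314×525×ln(3.67) = 6840 J.
Q = ΔU + W = 6840 J.
State after step 1: P = 64.3 kPa, V = 81.8 L, T = 525 K.
Step 2 — Isochoric: V stays 81.8 L; P/T = const ⇒ T₂ = 1040 K, P₂ = 127 kPa.
W = 0 (no volume change).
ΔU = nCvΔT = 1.21×25.2×(1040−525) = 15600 J.
Q = ΔU = 15600 J.
Net over both steps: W = 6840 J, Q = 22500 J, ΔU = 15600 J.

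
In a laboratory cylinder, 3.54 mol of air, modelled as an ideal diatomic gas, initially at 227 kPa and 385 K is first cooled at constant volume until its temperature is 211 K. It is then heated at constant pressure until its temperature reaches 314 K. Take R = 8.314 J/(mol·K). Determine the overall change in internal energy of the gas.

V₁ = nRT₁/P₁ = 3.54×8.314×385/227 = 49.9 L.
Step 1 — Isochoric: V stays 49.9 L; P/T = const ⇒ T₂ = 211 K, P₂ = 124 kPa.
W = 0 (no volume change).
ΔU = nCvΔT = 3.54×20.8×(211−385) = -12800 J.
Q = ΔU = -12800 J.
State after step 1: P = 124 kPa, V = 49.9 L, T = 211 K.
Step 2 — Isobaric: P stays 124 kPa; V/T = const ⇒ T₂ = 314 K, V₂ = 74.3 L.
W = PΔV = 124×(74.3−49.9) kPa·L = 3030 J.
ΔU = nCvΔT = 3.54×20.8×(314−211) = 7580 J.
Q = ΔU + W = nCpΔT = 10600 J.
Net over both steps: W = 3030 J, Q = -2190 J, ΔU = -5220 J.

-5220 J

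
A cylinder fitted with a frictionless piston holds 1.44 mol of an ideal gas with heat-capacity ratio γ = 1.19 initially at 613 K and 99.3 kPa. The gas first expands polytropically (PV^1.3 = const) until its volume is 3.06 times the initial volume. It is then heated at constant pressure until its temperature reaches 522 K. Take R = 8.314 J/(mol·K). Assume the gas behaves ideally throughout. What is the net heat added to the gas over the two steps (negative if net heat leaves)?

V₁ = nRT₁/P₁ = 1.44×8.314×613/99.3 = 73.9 L.
Step 1 — Polytropic n=1.3: T₂ = T₁(V₁/V₂)^(n−1) = 613×(0.327)^0.30 = 438 K; P₂ = P₁(V₁/V₂)^n = 23.2 kPa.
W = (P₁V₁−P₂V₂)/(n−1) = (99.3×73.9−23.2×226)/0.30 = 6970 J.
ΔU = nCvΔT = 1.44×43.8×(438−613) = -11000 J.
Q = ΔU + W = -4040 J.
State after step 1: P = 23.2 kPa, V = 226 L, T = 438 K.
Step 2 — Isobaric: P stays 23.2 kPa; V/T = const ⇒ T₂ = 522 K, V₂ = 269 L.
W = PΔV = 23.2×(269−226) kPa·L = 1000 J.
ΔU = nCvΔT = 1.44×43.8×(522−438) = 5280 J.
Q = ΔU + W = nCpΔT = 6280 J.
Net over both steps: W = 7980 J, Q = 2240 J, ΔU = -5730 J.

2240 J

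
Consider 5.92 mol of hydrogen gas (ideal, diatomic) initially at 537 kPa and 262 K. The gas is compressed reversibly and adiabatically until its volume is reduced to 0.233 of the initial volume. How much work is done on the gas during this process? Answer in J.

V₁ = nRT₁/P₁ = 5.92×8.314×262/537 = 24.0 L.
Adiabatic: TV^(γ−1) = const ⇒ T₂ = 262×(4.29)^0.400 = 469 K; PV^γ = const ⇒ P₂ = 4130 kPa.
ΔU = nCvΔT = 5.92×20.8×(469−262) = 25500 J.
Q = 0 for an adiabatic process, so W = −ΔU = -25500 J.
Work done on the gas = −W_by = 25500 J.

25500 J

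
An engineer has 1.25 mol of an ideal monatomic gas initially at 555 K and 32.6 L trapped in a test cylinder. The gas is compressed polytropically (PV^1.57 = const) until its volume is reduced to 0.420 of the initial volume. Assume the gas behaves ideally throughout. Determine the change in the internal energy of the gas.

5530 J

P₁ = nRT₁/V₁ = 1.25×8.314×555/32.6 = 177 kPa.
Polytropic n=1.57: T₂ = T₁(V₁/V₂)^(n−1) = 555×(2.38)^0.57 = 910 K; P₂ = P₁(V₁/V₂)^n = 691 kPa.
For an ideal gas ΔU = nCvΔT with Cv = (3/2)R = 12.5 J/(mol·K).
ΔU = 1.25×12.5×(910−555) = 5530 J.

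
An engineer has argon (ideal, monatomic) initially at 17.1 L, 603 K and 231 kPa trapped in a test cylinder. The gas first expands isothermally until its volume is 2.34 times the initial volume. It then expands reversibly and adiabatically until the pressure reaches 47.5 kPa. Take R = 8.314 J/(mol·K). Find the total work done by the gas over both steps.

n = P₁V₁/(RT₁) = 231×17.1/(8.314×603) = 0.788 mol.
Step 1 — Isothermal: T stays 603 K; PV = const ⇒ V₂ = 40.0 L, P₂ = 98.7 kPa.
ΔU = 0 (ideal gas, T constant).
W = nRT ln(V₂/V₁) = 0.788×8.314×603×ln(2.34) = 3360 J.
Q = ΔU + W = 3360 J.
State after step 1: P = 98.7 kPa, V = 40.0 L, T = 603 K.
Step 2 — Adiabatic: T₂/T₁ = (P₂/P₁)^((γ−1)/γ) ⇒ T₂ = 603×(0.481)^0.400 = 450 K; V₂ = 62.1 L.
ΔU = nCvΔT = 0.788×12.5×(450−603) = -1500 J.
Q = 0 for an adiabatic process, so W = −ΔU = 1500 J.
Net over both steps: W = 4860 J, Q = 3360 J, ΔU = -1500 J.

4860 J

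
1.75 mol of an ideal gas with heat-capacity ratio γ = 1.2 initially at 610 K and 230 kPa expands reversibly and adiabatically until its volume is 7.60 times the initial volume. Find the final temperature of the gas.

V₁ = nRT₁/P₁ = 1.75×8.314×610/230 = 38.6 L.
Adiabatic: TV^(γ−1) = const ⇒ T₂ = 610×(0.132)^0.200 = 407 K; PV^γ = const ⇒ P₂ = 20.2 kPa.

407 K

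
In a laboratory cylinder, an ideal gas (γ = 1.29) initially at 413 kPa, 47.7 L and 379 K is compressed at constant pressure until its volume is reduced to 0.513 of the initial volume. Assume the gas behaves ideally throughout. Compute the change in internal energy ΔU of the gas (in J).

n = P₁V₁/(RT₁) = 413×47.7/(8.314×379) = 6.25 mol.
Isobaric: P stays 413 kPa; V/T = const ⇒ T₂ = 194 K, V₂ = 24.5 L.
For an ideal gas ΔU = nCvΔT with Cv = R/(γ−1) = 28.7 J/(mol·K).
ΔU = 6.25×28.7×(194−379) = -33100 J.

-33100 J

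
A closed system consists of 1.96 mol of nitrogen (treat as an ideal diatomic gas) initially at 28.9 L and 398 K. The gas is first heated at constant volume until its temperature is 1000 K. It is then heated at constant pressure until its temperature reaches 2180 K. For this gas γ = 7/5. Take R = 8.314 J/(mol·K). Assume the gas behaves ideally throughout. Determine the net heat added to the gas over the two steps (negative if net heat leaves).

91800 J

P₁ = nRT₁/V₁ = 1.96×8.314×398/28.9 = 224 kPa.
Step 1 — Isochoric: V stays 28.9 L; P/T = const ⇒ T₂ = 1000 K, P₂ = 564 kPa.
W = 0 (no volume change).
ΔU = nCvΔT = 1.96×20.8×(1000−398) = 24500 J.
Q = ΔU = 24500 J.
State after step 1: P = 564 kPa, V = 28.9 L, T = 1000 K.
Step 2 — Isobaric: P stays 564 kPa; V/T = const ⇒ T₂ = 2180 K, V₂ = 63.0 L.
W = PΔV = 564×(63.0−28.9) kPa·L = 19200 J.
ΔU = nCvΔT = 1.96×20.8×(2180−1000) = 48100 J.
Q = ΔU + W = nCpΔT = 67300 J.
Net over both steps: W = 19200 J, Q = 91800 J, ΔU = 72600 J.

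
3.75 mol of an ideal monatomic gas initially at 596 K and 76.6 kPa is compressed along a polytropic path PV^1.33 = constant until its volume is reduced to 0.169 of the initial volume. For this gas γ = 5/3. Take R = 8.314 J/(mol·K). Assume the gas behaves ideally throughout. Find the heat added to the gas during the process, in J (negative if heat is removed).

V₁ = nRT₁/P₁ = 3.75×8.314×596/76.6 = 243 L.
Polytropic n=1.33: T₂ = T₁(V₁/V₂)^(n−1) = 596×(5.92)^0.33 = 1070 K; P₂ = P₁(V₁/V₂)^n = 815 kPa.
W = (P₁V₁−P₂V₂)/(n−1) = (76.6×243−815×41.0)/0.33 = -44900 J.
ΔU = nCvΔT = 3.75×12.5×(1070−596) = 22200 J.
Q = ΔU + W = -22700 J.

-22700 J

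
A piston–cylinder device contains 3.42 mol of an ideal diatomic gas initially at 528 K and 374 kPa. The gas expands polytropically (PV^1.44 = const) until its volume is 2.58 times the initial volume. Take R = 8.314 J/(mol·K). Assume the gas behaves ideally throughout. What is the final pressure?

V₁ = nRT₁/P₁ = 3.42×8.314×528/374 = 40.1 L.
Polytropic n=1.44: T₂ = T₁(V₁/V₂)^(n−1) = 528×(0.388)^0.44 = 348 K; P₂ = P₁(V₁/V₂)^n = 95.5 kPa.

95.5 kPa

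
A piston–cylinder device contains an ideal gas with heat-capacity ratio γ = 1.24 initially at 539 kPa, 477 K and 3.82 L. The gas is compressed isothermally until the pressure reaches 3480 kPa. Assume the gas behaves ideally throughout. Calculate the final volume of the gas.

0.592 L

Isothermal: T stays 477 K; PV = const ⇒ V₂ = 0.592 L, P₂ = 3480 kPa.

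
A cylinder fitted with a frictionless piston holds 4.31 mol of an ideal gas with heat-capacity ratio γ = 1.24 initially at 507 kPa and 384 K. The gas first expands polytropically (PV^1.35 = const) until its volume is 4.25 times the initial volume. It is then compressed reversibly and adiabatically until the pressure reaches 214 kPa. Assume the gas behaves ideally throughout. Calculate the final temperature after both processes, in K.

V₁ = nRT₁/P₁ = 4.31×8.314×384/507 = 27.1 L.
Step 1 — Polytropic n=1.35: T₂ = T₁(V₁/V₂)^(n−1) = 384×(0.235)^0.35 = 231 K; P₂ = P₁(V₁/V₂)^n = 71.9 kPa.
W = (P₁V₁−P₂V₂)/(n−1) = (507×27.1−71.9×115)/0.35 = 15600 J.
ΔU = nCvΔT = 4.31×34.6×(231−384) = -22800 J.
Q = ΔU + W = -7160 J.
State after step 1: P = 71.9 kPa, V = 115 L, T = 231 K.
Step 2 — Adiabatic: T₂/T₁ = (P₂/P₁)^((γ−1)/γ) ⇒ T₂ = 231×(2.98)^0.194 = 286 K; V₂ = 47.9 L.
ΔU = nCvΔT = 4.31×34.6×(286−231) = 8120 J.
Q = 0 for an adiabatic process, so W = −ΔU = -8120 J.
Net over both steps: W = 7500 J, Q = -7160 J, ΔU = -14700 J.

286 K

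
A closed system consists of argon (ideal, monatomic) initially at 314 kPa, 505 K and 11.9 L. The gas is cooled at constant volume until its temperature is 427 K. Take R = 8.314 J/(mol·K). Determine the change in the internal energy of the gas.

n = P₁V₁/(RT₁) = 314×11.9/(8.314×505) = 0.890 mol.
Isochoric: V stays 11.9 L; P/T = const ⇒ T₂ = 427 K, P₂ = 266 kPa.
For an ideal gas ΔU = nCvΔT with Cv = (3/2)R = 12.5 J/(mol·K).
ΔU = 0.890×12.5×(427−505) = -866 J.

-866 J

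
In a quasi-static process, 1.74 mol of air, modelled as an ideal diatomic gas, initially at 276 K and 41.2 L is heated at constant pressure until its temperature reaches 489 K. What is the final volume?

P₁ = nRT₁/V₁ = 1.74×8.314×276/41.2 = 96.9 kPa.
Isobaric: P stays 96.9 kPa; V/T = const ⇒ T₂ = 489 K, V₂ = 73.0 L.

73.0 L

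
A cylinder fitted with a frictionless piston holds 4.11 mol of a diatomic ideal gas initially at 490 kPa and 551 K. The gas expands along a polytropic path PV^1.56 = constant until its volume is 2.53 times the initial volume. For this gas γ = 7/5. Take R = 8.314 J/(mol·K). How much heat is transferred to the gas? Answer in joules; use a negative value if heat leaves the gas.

V₁ = nRT₁/P₁ = 4.11×8.314×551/490 = 38.4 L.
Polytropic n=1.56: T₂ = T₁(V₁/V₂)^(n−1) = 551×(0.395)^0.56 = 328 K; P₂ = P₁(V₁/V₂)^n = 115 kPa.
W = (P₁V₁−P₂V₂)/(n−1) = (490×38.4−115×97.2)/0.56 = 13600 J.
ΔU = nCvΔT = 4.11×20.8×(328−551) = -19100 J.
Q = ΔU + W = -5450 J.

-5450 J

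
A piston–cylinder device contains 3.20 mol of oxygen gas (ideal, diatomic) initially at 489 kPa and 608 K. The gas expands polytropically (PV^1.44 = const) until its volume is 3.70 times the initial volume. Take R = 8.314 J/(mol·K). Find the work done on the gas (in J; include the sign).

-16100 J

V₁ = nRT₁/P₁ = 3.20×8.314×608/489 = 33.1 L.
Polytropic n=1.44: T₂ = T₁(V₁/V₂)^(n−1) = 608×(0.270)^0.44 = 342 K; P₂ = P₁(V₁/V₂)^n = 74.3 kPa.
W = (P₁V₁−P₂V₂)/(n−1) = (489×33.1−74.3×122)/0.44 = 16100 J.
Work done on the gas = −W_by = -16100 J.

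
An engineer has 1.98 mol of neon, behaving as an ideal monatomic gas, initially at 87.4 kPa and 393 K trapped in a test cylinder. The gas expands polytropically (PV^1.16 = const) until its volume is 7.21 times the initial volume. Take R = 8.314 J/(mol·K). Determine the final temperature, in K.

V₁ = nRT₁/P₁ = 1.98×8.314×393/87.4 = 74.0 L.
Polytropic n=1.16: T₂ = T₁(V₁/V₂)^(n−1) = 393×(0.139)^0.16 = 286 K; P₂ = P₁(V₁/V₂)^n = 8.84 kPa.

286 K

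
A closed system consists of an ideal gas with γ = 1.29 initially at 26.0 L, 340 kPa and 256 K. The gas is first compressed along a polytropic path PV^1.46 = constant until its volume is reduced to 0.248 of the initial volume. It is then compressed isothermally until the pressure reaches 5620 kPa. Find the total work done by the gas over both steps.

-30200 J

n = P₁V₁/(RT₁) = 340×26.0/(8.314×256) = 4.15 mol.
Step 1 — Polytropic n=1.46: T₂ = T₁(V₁/V₂)^(n−1) = 256×(4.03)^0.46 = 486 K; P₂ = P₁(V₁/V₂)^n = 2600 kPa.
W = (P₁V₁−P₂V₂)/(n−1) = (340×26.0−2600×6.45)/0.46 = -17300 J.
ΔU = nCvΔT = 4.15×28.7×(486−256) = 27400 J.
Q = ΔU + W = 10100 J.
State after step 1: P = 2600 kPa, V = 6.45 L, T = 486 K.
Step 2 — Isothermal: T stays 486 K; PV = const ⇒ V₂ = 2.99 L, P₂ = 5620 kPa.
ΔU = 0 (ideal gas, T constant).
W = nRT ln(V₂/V₁) = 4.15×8.314×486×ln(0.463) = -12900 J.
Q = ΔU + W = -12900 J.
Net over both steps: W = -30200 J, Q = -2790 J, ΔU = 27400 J.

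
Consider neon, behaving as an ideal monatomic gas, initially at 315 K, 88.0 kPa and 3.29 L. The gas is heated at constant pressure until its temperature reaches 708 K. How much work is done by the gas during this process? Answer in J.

361 J

n = P₁V₁/(RT₁) = 88.0×3.29/(8.314×315) = 0.111 mol.
Isobaric: P stays 88.0 kPa; V/T = const ⇒ T₂ = 708 K, V₂ = 7.39 L.
W = PΔV = 88.0×(7.39−3.29) kPa·L = 361 J.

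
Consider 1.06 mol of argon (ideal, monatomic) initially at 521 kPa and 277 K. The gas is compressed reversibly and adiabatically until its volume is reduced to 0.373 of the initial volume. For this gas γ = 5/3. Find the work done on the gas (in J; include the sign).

3400 J

V₁ = nRT₁/P₁ = 1.06×8.314×277/521 = 4.69 L.
Adiabatic: TV^(γ−1) = const ⇒ T₂ = 277×(2.68)^0.667 = 535 K; PV^γ = const ⇒ P₂ = 2700 kPa.
ΔU = nCvΔT = 1.06×12.5×(535−277) = 3400 J.
Q = 0 for an adiabatic process, so W = −ΔU = -3400 J.
Work done on the gas = −W_by = 3400 J.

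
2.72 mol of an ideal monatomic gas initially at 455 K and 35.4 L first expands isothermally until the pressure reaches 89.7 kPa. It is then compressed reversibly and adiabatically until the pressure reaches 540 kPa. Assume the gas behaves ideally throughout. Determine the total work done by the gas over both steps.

-4120 J

P₁ = nRT₁/V₁ = 2.72×8.314×455/35.4 = 291 kPa.
Step 1 — Isothermal: T stays 455 K; PV = const ⇒ V₂ = 115 L, P₂ = 89.7 kPa.
ΔU = 0 (ideal gas, T constant).
W = nRT ln(V₂/V₁) = 2.72×8.314×455×ln(3.24) = 12100 J.
Q = ΔU + W = 12100 J.
State after step 1: P = 89.7 kPa, V = 115 L, T = 455 K.
Step 2 — Adiabatic: T₂/T₁ = (P₂/P₁)^((γ−1)/γ) ⇒ T₂ = 455×(6.02)^0.400 = 933 K; V₂ = 39.1 L.
ΔU = nCvΔT = 2.72×12.5×(933−455) = 16200 J.
Q = 0 for an adiabatic process, so W = −ΔU = -16200 J.
Net over both steps: W = -4120 J, Q = 12100 J, ΔU = 16200 J.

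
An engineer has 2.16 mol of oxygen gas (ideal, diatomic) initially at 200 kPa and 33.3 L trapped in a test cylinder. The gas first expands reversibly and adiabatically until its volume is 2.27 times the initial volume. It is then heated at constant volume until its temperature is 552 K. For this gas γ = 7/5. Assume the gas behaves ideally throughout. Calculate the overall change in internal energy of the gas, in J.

T₁ = P₁V₁/(nR) = 200×33.3/(2.16×8.314) = 371 K.
Step 1 — Adiabatic: TV^(γ−1) = const ⇒ T₂ = 371×(0.441)^0.400 = 267 K; PV^γ = const ⇒ P₂ = 63.5 kPa.
ΔU = nCvΔT = 2.16×20.8×(267−371) = -4650 J.
Q = 0 for an adiabatic process, so W = −ΔU = 4650 J.
State after step 1: P = 63.5 kPa, V = 75.6 L, T = 267 K.
Step 2 — Isochoric: V stays 75.6 L; P/T = const ⇒ T₂ = 552 K, P₂ = 131 kPa.
W = 0 (no volume change).
ΔU = nCvΔT = 2.16×20.8×(552−267) = 12800 J.
Q = ΔU = 12800 J.
Net over both steps: W = 4650 J, Q = 12800 J, ΔU = 8130 J.

8130 J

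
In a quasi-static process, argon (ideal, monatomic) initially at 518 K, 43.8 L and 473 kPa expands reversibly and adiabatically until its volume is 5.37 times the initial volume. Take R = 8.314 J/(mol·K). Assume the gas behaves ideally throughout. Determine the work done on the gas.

n = P₁V₁/(RT₁) = 473×43.8/(8.314×518) = 4.81 mol.
Adiabatic: TV^(γ−1) = const ⇒ T₂ = 518×(0.186)^0.667 = 169 K; PV^γ = const ⇒ P₂ = 28.7 kPa.
ΔU = nCvΔT = 4.81×12.5×(169−518) = -20900 J.
Q = 0 for an adiabatic process, so W = −ΔU = 20900 J.
Work done on the gas = −W_by = -20900 J.

-20900 J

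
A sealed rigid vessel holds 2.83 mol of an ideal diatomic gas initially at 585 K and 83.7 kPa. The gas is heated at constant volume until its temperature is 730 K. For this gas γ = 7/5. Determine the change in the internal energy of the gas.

V₁ = nRT₁/P₁ = 2.83×8.314×585/83.7 = 164 L.
Isochoric: V stays 164 L; P/T = const ⇒ T₂ = 730 K, P₂ = 104 kPa.
For an ideal gas ΔU = nCvΔT with Cv = (5/2)R = 20.8 J/(mol·K).
ΔU = 2.83×20.8×(730−585) = 8530 J.

8530 J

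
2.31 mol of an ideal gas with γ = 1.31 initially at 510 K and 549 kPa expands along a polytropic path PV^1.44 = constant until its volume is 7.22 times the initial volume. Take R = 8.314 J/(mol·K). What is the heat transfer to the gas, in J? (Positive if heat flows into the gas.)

V₁ = nRT₁/P₁ = 2.31×8.314×510/549 = 17.8 L.
Polytropic n=1.44: T₂ = T₁(V₁/V₂)^(n−1) = 510×(0.139)^0.44 = 214 K; P₂ = P₁(V₁/V₂)^n = 31.9 kPa.
W = (P₁V₁−P₂V₂)/(n−1) = (549×17.8−31.9×129)/0.44 = 12900 J.
ΔU = nCvΔT = 2.31×26.8×(214−510) = -18400 J.
Q = ΔU + W = -5420 J.

-5420 J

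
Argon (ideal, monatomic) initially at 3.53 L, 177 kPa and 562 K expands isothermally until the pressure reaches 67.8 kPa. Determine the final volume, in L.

Isothermal: T stays 562 K; PV = const ⇒ V₂ = 9.22 L, P₂ = 67.8 kPa.

9.22 L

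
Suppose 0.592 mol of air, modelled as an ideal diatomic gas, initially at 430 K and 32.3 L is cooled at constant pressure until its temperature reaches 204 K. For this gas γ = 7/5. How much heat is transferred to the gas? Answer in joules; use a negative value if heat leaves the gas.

-3890 J

P₁ = nRT₁/V₁ = 0.592×8.314×430/32.3 = 65.5 kPa.
Isobaric: P stays 65.5 kPa; V/T = const ⇒ T₂ = 204 K, V₂ = 15.3 L.
W = PΔV = 65.5×(15.3−32.3) kPa·L = -1110 J.
ΔU = nCvΔT = 0.592×20.8×(204−430) = -2780 J.
Q = ΔU + W = nCpΔT = -3890 J.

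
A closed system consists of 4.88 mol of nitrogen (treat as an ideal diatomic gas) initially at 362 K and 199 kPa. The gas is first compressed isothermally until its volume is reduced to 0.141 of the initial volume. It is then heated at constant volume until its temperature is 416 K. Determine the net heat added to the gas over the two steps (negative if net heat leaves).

V₁ = nRT₁/P₁ = 4.88×8.314×362/199 = 73.8 L.
Step 1 — Isothermal: T stays 362 K; PV = const ⇒ V₂ = 10.4 L, P₂ = 1410 kPa.
ΔU = 0 (ideal gas, T constant).
W = nRT ln(V₂/V₁) = 4.88×8.314×362×ln(0.141) = -28800 J.
Q = ΔU + W = -28800 J.
State after step 1: P = 1410 kPa, V = 10.4 L, T = 362 K.
Step 2 — Isochoric: V stays 10.4 L; P/T = const ⇒ T₂ = 416 K, P₂ = 1620 kPa.
W = 0 (no volume change).
ΔU = nCvΔT = 4.88×20.8×(416−362) = 5480 J.
Q = ΔU = 5480 J.
Net over both steps: W = -28800 J, Q = -23300 J, ΔU = 5480 J.

-23300 J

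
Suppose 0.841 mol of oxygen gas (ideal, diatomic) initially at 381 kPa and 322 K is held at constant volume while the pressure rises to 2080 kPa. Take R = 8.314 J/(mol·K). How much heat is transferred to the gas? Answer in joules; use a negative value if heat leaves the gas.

V₁ = nRT₁/P₁ = 0.841×8.314×322/381 = 5.91 L.
Isochoric: V stays 5.91 L; P/T = const ⇒ T₂ = 1760 K, P₂ = 2080 kPa.
W = 0 (no volume change).
ΔU = nCvΔT = 0.841×20.8×(1760−322) = 25100 J.
Q = ΔU = 25100 J.

25100 J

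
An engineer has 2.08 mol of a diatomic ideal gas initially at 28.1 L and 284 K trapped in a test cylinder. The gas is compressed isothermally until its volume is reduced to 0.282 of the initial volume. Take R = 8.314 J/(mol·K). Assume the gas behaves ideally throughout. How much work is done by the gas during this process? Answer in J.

P₁ = nRT₁/V₁ = 2.08×8.314×284/28.1 = 175 kPa.
Isothermal: T stays 284 K; PV = const ⇒ V₂ = 7.92 L, P₂ = 620 kPa.
W = nRT ln(V₂/V₁) = 2.08×8.314×284×ln(0.282) = -6220 J.

-6220 J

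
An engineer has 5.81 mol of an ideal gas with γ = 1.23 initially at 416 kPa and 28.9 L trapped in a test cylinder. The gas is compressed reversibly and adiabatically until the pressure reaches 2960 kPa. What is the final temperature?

T₁ = P₁V₁/(nR) = 416×28.9/(5.81×8.314) = 249 K.
Adiabatic: T₂/T₁ = (P₂/P₁)^((γ−1)/γ) ⇒ T₂ = 249×(7.12)^0.187 = 359 K; V₂ = 5.86 L.

359 K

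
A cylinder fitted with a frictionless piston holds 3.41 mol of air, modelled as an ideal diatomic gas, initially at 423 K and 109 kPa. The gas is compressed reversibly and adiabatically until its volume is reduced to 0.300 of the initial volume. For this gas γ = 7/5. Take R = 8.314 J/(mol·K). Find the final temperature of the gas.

685 K

V₁ = nRT₁/P₁ = 3.41×8.314×423/109 = 110 L.
Adiabatic: TV^(γ−1) = const ⇒ T₂ = 423×(3.33)^0.400 = 685 K; PV^γ = const ⇒ P₂ = 588 kPa.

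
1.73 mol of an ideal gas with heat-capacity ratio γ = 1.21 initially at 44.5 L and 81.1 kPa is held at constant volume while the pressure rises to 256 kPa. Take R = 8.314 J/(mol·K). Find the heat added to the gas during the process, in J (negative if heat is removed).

37100 J

T₁ = P₁V₁/(nR) = 81.1×44.5/(1.73×8.314) = 251 K.
Isochoric: V stays 44.5 L; P/T = const ⇒ T₂ = 792 K, P₂ = 256 kPa.
W = 0 (no volume change).
ΔU = nCvΔT = 1.73×39.6×(792−251) = 37100 J.
Q = ΔU = 37100 J.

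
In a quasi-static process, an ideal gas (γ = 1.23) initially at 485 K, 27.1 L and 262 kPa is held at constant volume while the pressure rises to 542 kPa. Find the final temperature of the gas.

Isochoric: V stays 27.1 L; P/T = const ⇒ T₂ = 1000 K, P₂ = 542 kPa.

1000 K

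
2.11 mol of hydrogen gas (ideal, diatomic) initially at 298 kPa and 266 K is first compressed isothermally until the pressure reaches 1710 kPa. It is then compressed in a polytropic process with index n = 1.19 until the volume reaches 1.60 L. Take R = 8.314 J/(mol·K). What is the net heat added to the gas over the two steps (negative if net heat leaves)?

V₁ = nRT₁/P₁ = 2.11×8.314×266/298 = 15.7 L.
Step 1 — Isothermal: T stays 266 K; PV = const ⇒ V₂ = 2.73 L, P₂ = 1710 kPa.
ΔU = 0 (ideal gas, T constant).
W = nRT ln(V₂/V₁) = 2.11×8.314×266×ln(0.174) = -8150 J.
Q = ΔU + W = -8150 J.
State after step 1: P = 1710 kPa, V = 2.73 L, T = 266 K.
Step 2 — Polytropic n=1.19: T₂ = T₁(V₁/V₂)^(n−1) = 266×(1.71)^0.19 = 294 K; P₂ = P₁(V₁/V₂)^n = 3230 kPa.
W = (P₁V₁−P₂V₂)/(n−1) = (1710×2.73−3230×1.60)/0.19 = -2620 J.
ΔU = nCvΔT = 2.11×20.8×(294−266) = 1250 J.
Q = ΔU + W = -1380 J.
Net over both steps: W = -10800 J, Q = -9530 J, ΔU = 1250 J.

-9530 J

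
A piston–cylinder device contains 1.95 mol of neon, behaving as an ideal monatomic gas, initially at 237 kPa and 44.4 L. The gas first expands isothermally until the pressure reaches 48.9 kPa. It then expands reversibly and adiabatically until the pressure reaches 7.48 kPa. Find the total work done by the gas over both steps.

24900 J

T₁ = P₁V₁/(nR) = 237×44.4/(1.95×8.314) = 649 K.
Step 1 — Isothermal: T stays 649 K; PV = const ⇒ V₂ = 215 L, P₂ = 48.9 kPa.
ΔU = 0 (ideal gas, T constant).
W = nRT ln(V₂/V₁) = 1.95×8.314×649×ln(4.85) = 16600 J.
Q = ΔU + W = 16600 J.
State after step 1: P = 48.9 kPa, V = 215 L, T = 649 K.
Step 2 — Adiabatic: T₂/T₁ = (P₂/P₁)^((γ−1)/γ) ⇒ T₂ = 649×(0.153)^0.400 = 306 K; V₂ = 664 L.
ΔU = nCvΔT = 1.95×12.5×(306−649) = -8340 J.
Q = 0 for an adiabatic process, so W = −ΔU = 8340 J.
Net over both steps: W = 24900 J, Q = 16600 J, ΔU = -8340 J.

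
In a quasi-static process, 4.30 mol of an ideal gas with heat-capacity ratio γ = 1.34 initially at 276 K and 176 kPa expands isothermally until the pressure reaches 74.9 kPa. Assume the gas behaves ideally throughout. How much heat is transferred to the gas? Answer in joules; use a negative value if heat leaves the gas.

V₁ = nRT₁/P₁ = 4.30×8.314×276/176 = 56.1 L.
Isothermal: T stays 276 K; PV = const ⇒ V₂ = 132 L, P₂ = 74.9 kPa.
ΔU = 0 (ideal gas, T constant).
W = nRT ln(V₂/V₁) = 4.30×8.314×276×ln(2.35) = 8430 J.
Q = ΔU + W = 8430 J.

8430 J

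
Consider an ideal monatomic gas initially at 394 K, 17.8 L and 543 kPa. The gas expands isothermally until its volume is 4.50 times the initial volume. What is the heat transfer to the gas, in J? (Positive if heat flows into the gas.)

n = P₁V₁/(RT₁) = 543×17.8/(8.314×394) = 2.95 mol.
Isothermal: T stays 394 K; PV = const ⇒ V₂ = 80.1 L, P₂ = 121 kPa.
ΔU = 0 (ideal gas, T constant).
W = nRT ln(V₂/V₁) = 2.95×8.314×394×ln(4.50) = 14500 J.
Q = ΔU + W = 14500 J.

14500 J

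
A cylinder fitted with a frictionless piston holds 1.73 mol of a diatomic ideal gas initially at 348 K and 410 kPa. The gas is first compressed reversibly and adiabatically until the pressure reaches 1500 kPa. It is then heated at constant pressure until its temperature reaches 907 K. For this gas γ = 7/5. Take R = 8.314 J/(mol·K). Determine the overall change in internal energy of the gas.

20100 J

V₁ = nRT₁/P₁ = 1.73×8.314×348/410 = 12.2 L.
Step 1 — Adiabatic: T₂/T₁ = (P₂/P₁)^((γ−1)/γ) ⇒ T₂ = 348×(3.66)^0.286 = 504 K; V₂ = 4.83 L.
ΔU = nCvΔT = 1.73×20.8×(504−348) = 5610 J.
Q = 0 for an adiabatic process, so W = −ΔU = -5610 J.
State after step 1: P = 1500 kPa, V = 4.83 L, T = 504 K.
Step 2 — Isobaric: P stays 1500 kPa; V/T = const ⇒ T₂ = 907 K, V₂ = 8.70 L.
W = PΔV = 1500×(8.70−4.83) kPa·L = 5790 J.
ΔU = nCvΔT = 1.73×20.8×(907−504) = 14500 J.
Q = ΔU + W = nCpΔT = 20300 J.
Net over both steps: W = 182 J, Q = 20300 J, ΔU = 20100 J.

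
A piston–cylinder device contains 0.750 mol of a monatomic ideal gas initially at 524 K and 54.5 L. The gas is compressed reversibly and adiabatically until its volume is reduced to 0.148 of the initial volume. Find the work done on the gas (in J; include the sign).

P₁ = nRT₁/V₁ = 0.750×8.314×524/54.5 = 60.0 kPa.
Adiabatic: TV^(γ−1) = const ⇒ T₂ = 524×(6.76)^0.667 = 1870 K; PV^γ = const ⇒ P₂ = 1450 kPa.
ΔU = nCvΔT = 0.750×12.5×(1870−524) = 12600 J.
Q = 0 for an adiabatic process, so W = −ΔU = -12600 J.
Work done on the gas = −W_by = 12600 J.

12600 J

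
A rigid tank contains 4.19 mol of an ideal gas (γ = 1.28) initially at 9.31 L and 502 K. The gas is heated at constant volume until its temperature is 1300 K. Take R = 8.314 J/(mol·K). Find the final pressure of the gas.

P₁ = nRT₁/V₁ = 4.19×8.314×502/9.31 = 1880 kPa.
Isochoric: V stays 9.31 L; P/T = const ⇒ T₂ = 1300 K, P₂ = 4860 kPa.

4860 kPa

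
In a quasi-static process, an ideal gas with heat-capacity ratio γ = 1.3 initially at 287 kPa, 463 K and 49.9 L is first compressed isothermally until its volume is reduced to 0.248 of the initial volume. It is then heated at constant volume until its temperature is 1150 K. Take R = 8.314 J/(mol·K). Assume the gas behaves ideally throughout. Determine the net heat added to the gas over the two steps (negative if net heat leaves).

50900 J

n = P₁V₁/(RT₁) = 287×49.9/(8.314×463) = 3.72 mol.
Step 1 — Isothermal: T stays 463 K; PV = const ⇒ V₂ = 12.4 L, P₂ = 1160 kPa.
ΔU = 0 (ideal gas, T constant).
W = nRT ln(V₂/V₁) = 3.72×8.314×463×ln(0.248) = -20000 J.
Q = ΔU + W = -20000 J.
State after step 1: P = 1160 kPa, V = 12.4 L, T = 463 K.
Step 2 — Isochoric: V stays 12.4 L; P/T = const ⇒ T₂ = 1150 K, P₂ = 2870 kPa.
W = 0 (no volume change).
ΔU = nCvΔT = 3.72×27.7×(1150−463) = 70800 J.
Q = ΔU = 70800 J.
Net over both steps: W = -20000 J, Q = 50900 J, ΔU = 70800 J.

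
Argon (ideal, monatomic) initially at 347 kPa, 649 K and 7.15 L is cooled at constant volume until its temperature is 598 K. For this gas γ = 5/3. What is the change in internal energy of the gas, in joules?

-292 J

n = P₁V₁/(RT₁) = 347×7.15/(8.314×649) = 0.460 mol.
Isochoric: V stays 7.15 L; P/T = const ⇒ T₂ = 598 K, P₂ = 320 kPa.
For an ideal gas ΔU = nCvΔT with Cv = (3/2)R = 12.5 J/(mol·K).
ΔU = 0.460×12.5×(598−649) = -292 J.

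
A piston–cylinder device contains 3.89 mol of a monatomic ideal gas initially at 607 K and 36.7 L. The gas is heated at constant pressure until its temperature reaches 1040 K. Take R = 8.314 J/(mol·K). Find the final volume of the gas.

62.9 L

P₁ = nRT₁/V₁ = 3.89×8.314×607/36.7 = 535 kPa.
Isobaric: P stays 535 kPa; V/T = const ⇒ T₂ = 1040 K, V₂ = 62.9 L.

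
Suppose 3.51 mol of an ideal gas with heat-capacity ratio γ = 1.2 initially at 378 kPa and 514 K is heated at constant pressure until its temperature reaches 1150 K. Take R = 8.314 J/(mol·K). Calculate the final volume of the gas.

88.8 L

V₁ = nRT₁/P₁ = 3.51×8.314×514/378 = 39.7 L.
Isobaric: P stays 378 kPa; V/T = const ⇒ T₂ = 1150 K, V₂ = 88.8 L.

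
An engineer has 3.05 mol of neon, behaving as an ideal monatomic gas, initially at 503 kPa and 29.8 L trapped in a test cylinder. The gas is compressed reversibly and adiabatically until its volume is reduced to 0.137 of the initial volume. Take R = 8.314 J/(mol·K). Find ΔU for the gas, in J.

62100 J

T₁ = P₁V₁/(nR) = 503×29.8/(3.05×8.314) = 591 K.
Adiabatic: TV^(γ−1) = const ⇒ T₂ = 591×(7.30)^0.667 = 2220 K; PV^γ = const ⇒ P₂ = 13800 kPa.
For an ideal gas ΔU = nCvΔT with Cv = (3/2)R = 12.5 J/(mol·K).
ΔU = 3.05×12.5×(2220−591) = 62100 J.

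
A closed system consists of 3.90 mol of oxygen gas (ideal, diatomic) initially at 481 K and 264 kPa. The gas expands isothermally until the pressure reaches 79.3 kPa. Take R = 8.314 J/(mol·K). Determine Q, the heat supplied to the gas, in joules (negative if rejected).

V₁ = nRT₁/P₁ = 3.90×8.314×481/264 = 59.1 L.
Isothermal: T stays 481 K; PV = const ⇒ V₂ = 197 L, P₂ = 79.3 kPa.
ΔU = 0 (ideal gas, T constant).
W = nRT ln(V₂/V₁) = 3.90×8.314×481×ln(3.33) = 18800 J.
Q = ΔU + W = 18800 J.

18800 J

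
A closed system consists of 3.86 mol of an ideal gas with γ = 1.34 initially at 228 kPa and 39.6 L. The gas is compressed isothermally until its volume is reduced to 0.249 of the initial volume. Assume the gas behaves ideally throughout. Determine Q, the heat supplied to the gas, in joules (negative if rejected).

-12600 J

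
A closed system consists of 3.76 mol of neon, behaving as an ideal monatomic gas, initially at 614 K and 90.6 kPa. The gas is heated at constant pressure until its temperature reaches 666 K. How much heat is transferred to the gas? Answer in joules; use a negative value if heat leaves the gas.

4060 J

V₁ = nRT₁/P₁ = 3.76×8.314×614/90.6 = 212 L.
Isobaric: P stays 90.6 kPa; V/T = const ⇒ T₂ = 666 K, V₂ = 230 L.
W = PΔV = 90.6×(230−212) kPa·L = 1630 J.
ΔU = nCvΔT = 3.76×12.5×(666−614) = 2440 J.
Q = ΔU + W = nCpΔT = 4060 J.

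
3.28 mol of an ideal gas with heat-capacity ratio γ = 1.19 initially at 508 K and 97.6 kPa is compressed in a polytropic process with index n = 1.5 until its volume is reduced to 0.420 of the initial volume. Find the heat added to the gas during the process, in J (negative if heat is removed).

V₁ = nRT₁/P₁ = 3.28×8.314×508/97.6 = 142 L.
Polytropic n=1.5: T₂ = T₁(V₁/V₂)^(n−1) = 508×(2.38)^0.50 = 784 K; P₂ = P₁(V₁/V₂)^n = 359 kPa.
W = (P₁V₁−P₂V₂)/(n−1) = (97.6×142−359×59.6)/0.50 = -15000 J.
ΔU = nCvΔT = 3.28×43.8×(784−508) = 39600 J.
Q = ΔU + W = 24500 J.

24500 J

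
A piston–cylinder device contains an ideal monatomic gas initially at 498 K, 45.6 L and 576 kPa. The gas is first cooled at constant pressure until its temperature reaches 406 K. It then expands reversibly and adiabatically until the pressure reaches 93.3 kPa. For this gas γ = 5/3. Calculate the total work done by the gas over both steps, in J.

n = P₁V₁/(RT₁) = 576×45.6/(8.314×498) = 6.34 mol.
Step 1 — Isobaric: P stays 576 kPa; V/T = const ⇒ T₂ = 406 K, V₂ = 37.2 L.
W = PΔV = 576×(37.2−45.6) kPa·L = -4850 J.
ΔU = nCvΔT = 6.34×12.5×(406−498) = -7280 J.
Q = ΔU + W = nCpΔT = -12100 J.
State after step 1: P = 576 kPa, V = 37.2 L, T = 406 K.
Step 2 — Adiabatic: T₂/T₁ = (P₂/P₁)^((γ−1)/γ) ⇒ T₂ = 406×(0.162)^0.400 = 196 K; V₂ = 111 L.
ΔU = nCvΔT = 6.34×12.5×(196−406) = -16600 J.
Q = 0 for an adiabatic process, so W = −ΔU = 16600 J.
Net over both steps: W = 11800 J, Q = -12100 J, ΔU = -23900 J.

11800 J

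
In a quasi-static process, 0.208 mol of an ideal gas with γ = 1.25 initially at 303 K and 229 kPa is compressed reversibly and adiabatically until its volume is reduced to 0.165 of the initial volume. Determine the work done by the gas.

-1190 J

V₁ = nRT₁/P₁ = 0.208×8.314×303/229 = 2.29 L.
Adiabatic: TV^(γ−1) = const ⇒ T₂ = 303×(6.06)^0.250 = 475 K; PV^γ = const ⇒ P₂ = 2180 kPa.
ΔU = nCvΔT = 0.208×33.3×(475−303) = 1190 J.
Q = 0 for an adiabatic process, so W = −ΔU = -1190 J.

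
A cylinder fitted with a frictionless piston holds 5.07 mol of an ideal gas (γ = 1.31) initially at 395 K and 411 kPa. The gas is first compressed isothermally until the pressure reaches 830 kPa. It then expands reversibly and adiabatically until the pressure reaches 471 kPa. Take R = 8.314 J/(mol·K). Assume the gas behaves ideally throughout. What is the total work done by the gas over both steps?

V₁ = nRT₁/P₁ = 5.07×8.314×395/411 = 40.5 L.
Step 1 — Isothermal: T stays 395 K; PV = const ⇒ V₂ = 20.1 L, P₂ = 830 kPa.
ΔU = 0 (ideal gas, T constant).
W = nRT ln(V₂/V₁) = 5.07×8.314×395×ln(0.495) = -11700 J.
Q = ΔU + W = -11700 J.
State after step 1: P = 830 kPa, V = 20.1 L, T = 395 K.
Step 2 — Adiabatic: T₂/T₁ = (P₂/P₁)^((γ−1)/γ) ⇒ T₂ = 395×(0.567)^0.237 = 345 K; V₂ = 30.9 L.
ΔU = nCvΔT = 5.07×26.8×(345−395) = -6740 J.
Q = 0 for an adiabatic process, so W = −ΔU = 6740 J.
Net over both steps: W = -4960 J, Q = -11700 J, ΔU = -6740 J.

-4960 J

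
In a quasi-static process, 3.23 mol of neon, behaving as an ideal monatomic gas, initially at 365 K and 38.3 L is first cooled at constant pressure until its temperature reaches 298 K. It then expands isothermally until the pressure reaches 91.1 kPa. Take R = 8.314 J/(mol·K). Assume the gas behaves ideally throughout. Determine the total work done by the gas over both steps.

6470 J

P₁ = nRT₁/V₁ = 3.23×8.314×365/38.3 = 256 kPa.
Step 1 — Isobaric: P stays 256 kPa; V/T = const ⇒ T₂ = 298 K, V₂ = 31.3 L.
W = PΔV = 256×(31.3−38.3) kPa·L = -1800 J.
ΔU = nCvΔT = 3.23×12.5×(298−365) = -2700 J.
Q = ΔU + W = nCpΔT = -4500 J.
State after step 1: P = 256 kPa, V = 31.3 L, T = 298 K.
Step 2 — Isothermal: T stays 298 K; PV = const ⇒ V₂ = 87.8 L, P₂ = 91.1 kPa.
ΔU = 0 (ideal gas, T constant).
W = nRT ln(V₂/V₁) = 3.23×8.314×298×ln(2.81) = 8270 J.
Q = ΔU + W = 8270 J.
Net over both steps: W = 6470 J, Q = 3770 J, ΔU = -2700 J.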